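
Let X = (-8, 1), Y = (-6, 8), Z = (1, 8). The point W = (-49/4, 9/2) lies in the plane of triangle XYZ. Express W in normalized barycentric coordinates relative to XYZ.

Signed area of the reference triangle: [XYZ] = ½·((-8)·(8−8) + (-6)·(8−1) + 1·(1−8)) = ½·(0 − 42 − 7) = -49/2.
[WYZ] = ½·((-49/4)·(8−8) + (-6)·(8−(9/2)) + 1·(9/2−8)) = ½·(0 − 21 − 7/2) = -49/4, so the X-coordinate is (-49/4)/(-49/2) = 1/2.
[XWZ] = ½·((-8)·(9/2−8) + (-49/4)·(8−1) + 1·(1−(9/2))) = ½·(28 − 343/4 − 7/2) = -245/8, so the Y-coordinate is 5/4.
[XYW] = ½·((-8)·(8−(9/2)) + (-6)·(9/2−1) + (-49/4)·(1−8)) = ½·(-28 − 21 + 343/4) = 147/8, so the Z-coordinate is -3/4.

(1/2, 5/4, -3/4)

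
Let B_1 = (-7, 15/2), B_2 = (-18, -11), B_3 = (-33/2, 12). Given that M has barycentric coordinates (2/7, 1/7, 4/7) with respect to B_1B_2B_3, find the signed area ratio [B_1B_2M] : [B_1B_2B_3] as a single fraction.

4/7

The signed ratio [B_1B_2M]/[B_1B_2B_3] equals the barycentric coordinate of M at vertex B_3, which is 4/7.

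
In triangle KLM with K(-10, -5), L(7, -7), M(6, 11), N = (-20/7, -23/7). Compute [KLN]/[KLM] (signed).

[KLM] = ½·((-10)·(-7−11) + 7·(11−(-5)) + 6·(-5−(-7))) = ½·(180 + 112 + 12) = 152.
[KLN] = ½·((-10)·(-7−(-23/7)) + 7·(-23/7−(-5)) + (-20/7)·(-5−(-7))) = ½·(260/7 + 12 − 40/7) = 152/7, so the ratio is (152/7)/152 = 1/7.

1/7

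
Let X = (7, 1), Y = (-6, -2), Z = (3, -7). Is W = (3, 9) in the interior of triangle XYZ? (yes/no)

Barycentric coordinates of W: (36/23, 16/23, -29/23).
The three coordinates are positive, positive, negative; a point is interior exactly when all three are positive.

no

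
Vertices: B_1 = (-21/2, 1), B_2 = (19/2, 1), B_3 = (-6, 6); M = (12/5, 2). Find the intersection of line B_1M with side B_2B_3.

Barycentric coordinates of M with respect to B_1B_2B_3: (1/5, 3/5, 1/5).
On side B_2B_3 the B_1-coordinate is zero; dropping M's B_1-weight 1/5 and renormalizing the remaining 3/5 : 1/5 gives weights 3/4, 1/4 on B_2, B_3.
N = (3/4)·(19/2, 1) + (1/4)·(-6, 6) = (45/8, 9/4).

(45/8, 9/4)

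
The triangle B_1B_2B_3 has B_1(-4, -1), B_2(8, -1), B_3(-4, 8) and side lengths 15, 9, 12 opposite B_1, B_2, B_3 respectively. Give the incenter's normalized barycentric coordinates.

(5/12, 1/4, 1/3)

The incenter has barycentric coordinates proportional to the opposite side lengths: (15 : 9 : 12).
Normalizing by 15+9+12 = 36 gives (5/12, 1/4, 1/3).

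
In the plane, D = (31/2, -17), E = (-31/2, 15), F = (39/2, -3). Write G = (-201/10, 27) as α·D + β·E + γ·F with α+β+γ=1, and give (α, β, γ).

Signed area of the reference triangle: [DEF] = ½·((31/2)·(15−(-3)) + (-31/2)·(-3−(-17)) + (39/2)·(-17−15)) = ½·(279 − 217 − 624) = -281.
[GEF] = ½·((-201/10)·(15−(-3)) + (-31/2)·(-3−27) + (39/2)·(27−15)) = ½·(-1809/5 + 465 + 234) = 843/5, so the D-coordinate is (843/5)/(-281) = -3/5.
[DGF] = ½·((31/2)·(27−(-3)) + (-201/10)·(-3−(-17)) + (39/2)·(-17−27)) = ½·(465 − 1407/5 − 858) = -1686/5, so the E-coordinate is 6/5.
[DEG] = ½·((31/2)·(15−27) + (-31/2)·(27−(-17)) + (-201/10)·(-17−15)) = ½·(-186 − 682 + 3216/5) = -562/5, so the F-coordinate is 2/5.

(-3/5, 6/5, 2/5)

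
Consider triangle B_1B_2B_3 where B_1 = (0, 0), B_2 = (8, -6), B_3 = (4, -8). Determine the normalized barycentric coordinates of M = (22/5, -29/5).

Signed area of the reference triangle: [B_1B_2B_3] = ½·(0·(-6−(-8)) + 8·(-8−0) + 4·(0−(-6))) = ½·(0 − 64 + 24) = -20.
[MB_2B_3] = ½·((22/5)·(-6−(-8)) + 8·(-8−(-29/5)) + 4·(-29/5−(-6))) = ½·(44/5 − 88/5 + 4/5) = -4, so the B_1-coordinate is (-4)/(-20) = 1/5.
[B_1MB_3] = ½·(0·(-29/5−(-8)) + (22/5)·(-8−0) + 4·(0−(-29/5))) = ½·(0 − 176/5 + 116/5) = -6, so the B_2-coordinate is 3/10.
[B_1B_2M] = ½·(0·(-6−(-29/5)) + 8·(-29/5−0) + (22/5)·(0−(-6))) = ½·(0 − 232/5 + 132/5) = -10, so the B_3-coordinate is 1/2.
Check: 1/5 + 3/10 + 1/2 = 1.

(1/5, 3/10, 1/2)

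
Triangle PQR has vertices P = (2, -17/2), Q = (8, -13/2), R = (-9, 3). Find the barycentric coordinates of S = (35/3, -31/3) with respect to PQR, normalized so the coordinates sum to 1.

(1/3, 1, -1/3)

Signed area of the reference triangle: [PQR] = ½·(2·(-13/2−3) + 8·(3−(-17/2)) + (-9)·(-17/2−(-13/2))) = ½·(-19 + 92 + 18) = 91/2.
[SQR] = ½·((35/3)·(-13/2−3) + 8·(3−(-31/3)) + (-9)·(-31/3−(-13/2))) = ½·(-665/6 + 320/3 + 69/2) = 91/6, so the P-coordinate is (91/6)/(91/2) = 1/3.
[PSR] = ½·(2·(-31/3−3) + (35/3)·(3−(-17/2)) + (-9)·(-17/2−(-31/3))) = ½·(-80/3 + 805/6 − 33/2) = 91/2, so the Q-coordinate is 1.
[PQS] = ½·(2·(-13/2−(-31/3)) + 8·(-31/3−(-17/2)) + (35/3)·(-17/2−(-13/2))) = ½·(23/3 − 44/3 − 70/3) = -91/6, so the R-coordinate is -1/3.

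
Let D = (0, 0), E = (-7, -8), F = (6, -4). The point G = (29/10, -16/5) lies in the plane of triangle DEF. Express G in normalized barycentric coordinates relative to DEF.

Signed area of the reference triangle: [DEF] = ½·(0·(-8−(-4)) + (-7)·(-4−0) + 6·(0−(-8))) = ½·(0 + 28 + 48) = 38.
[GEF] = ½·((29/10)·(-8−(-4)) + (-7)·(-4−(-16/5)) + 6·(-16/5−(-8))) = ½·(-58/5 + 28/5 + 144/5) = 57/5, so the D-coordinate is (57/5)/38 = 3/10.
[DGF] = ½·(0·(-16/5−(-4)) + (29/10)·(-4−0) + 6·(0−(-16/5))) = ½·(0 − 58/5 + 96/5) = 19/5, so the E-coordinate is 1/10.
[DEG] = ½·(0·(-8−(-16/5)) + (-7)·(-16/5−0) + (29/10)·(0−(-8))) = ½·(0 + 112/5 + 116/5) = 114/5, so the F-coordinate is 3/5.

(3/10, 1/10, 3/5)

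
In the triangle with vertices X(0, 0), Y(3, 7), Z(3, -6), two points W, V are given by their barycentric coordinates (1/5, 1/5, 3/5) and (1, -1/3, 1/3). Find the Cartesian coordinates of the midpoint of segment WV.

Barycentric coordinates of the midpoint are the average: (3/5, -1/15, 7/15).
Converting: (3/5)·X + (-1/15)·Y + (7/15)·Z = (6/5, -49/15).

(6/5, -49/15)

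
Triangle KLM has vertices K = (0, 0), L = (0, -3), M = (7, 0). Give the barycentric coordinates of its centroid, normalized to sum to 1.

The centroid is the average of the vertices, so each weight is 1/3.

(1/3, 1/3, 1/3)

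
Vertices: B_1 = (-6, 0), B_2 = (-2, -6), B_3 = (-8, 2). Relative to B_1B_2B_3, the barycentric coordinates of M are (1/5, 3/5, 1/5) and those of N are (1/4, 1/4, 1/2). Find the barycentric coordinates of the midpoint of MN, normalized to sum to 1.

(9/40, 17/40, 7/20)

Since both coordinate triples sum to 1, the midpoint's barycentrics are the componentwise average.
(1/5+1/4)/2 = 9/40; similarly 17/40 and 7/20.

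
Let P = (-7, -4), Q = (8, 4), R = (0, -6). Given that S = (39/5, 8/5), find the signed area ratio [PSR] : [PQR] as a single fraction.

4/5

[PQR] = ½·((-7)·(4−(-6)) + 8·(-6−(-4)) + 0·(-4−4)) = ½·(-70 − 16 + 0) = -43.
[PSR] = ½·((-7)·(8/5−(-6)) + (39/5)·(-6−(-4)) + 0·(-4−(8/5))) = ½·(-266/5 − 78/5 + 0) = -172/5, so the ratio is (-172/5)/(-43) = 4/5.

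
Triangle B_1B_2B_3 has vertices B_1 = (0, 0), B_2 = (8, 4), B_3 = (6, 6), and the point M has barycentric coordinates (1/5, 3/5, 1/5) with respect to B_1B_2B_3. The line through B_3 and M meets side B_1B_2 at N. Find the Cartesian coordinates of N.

(6, 3)

Line B_3M meets B_1B_2 where the B_3-coordinate vanishes; zeroing M's B_3-weight and renormalizing leaves B_1, B_2-weights 1/5 : 3/5 → (1/4, 3/4).
So N = (1/4)·B_1 + (3/4)·B_2 = (6, 3).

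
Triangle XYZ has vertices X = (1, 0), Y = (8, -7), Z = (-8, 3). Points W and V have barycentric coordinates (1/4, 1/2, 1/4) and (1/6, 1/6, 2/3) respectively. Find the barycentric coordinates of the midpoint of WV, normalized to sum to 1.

Since both coordinate triples sum to 1, the midpoint's barycentrics are the componentwise average.
(1/4+1/6)/2 = 5/24; similarly 1/3 and 11/24.

(5/24, 1/3, 11/24)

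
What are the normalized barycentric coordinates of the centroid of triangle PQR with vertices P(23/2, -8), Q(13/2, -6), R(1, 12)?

(1/3, 1/3, 1/3)

The centroid is the average of the vertices, so each weight is 1/3.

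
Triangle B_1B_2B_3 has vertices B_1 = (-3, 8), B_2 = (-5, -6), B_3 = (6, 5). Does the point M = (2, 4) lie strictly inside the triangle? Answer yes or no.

yes

Barycentric coordinates of M: (1/4, 7/44, 13/22).
The three coordinates are positive, positive, positive; a point is interior exactly when all three are positive.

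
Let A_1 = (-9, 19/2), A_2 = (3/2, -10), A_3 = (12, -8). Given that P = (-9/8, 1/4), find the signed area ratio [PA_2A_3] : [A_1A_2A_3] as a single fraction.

1/2

[A_1A_2A_3] = ½·((-9)·(-10−(-8)) + (3/2)·(-8−(19/2)) + 12·(19/2−(-10))) = ½·(18 − 105/4 + 234) = 903/8.
[PA_2A_3] = ½·((-9/8)·(-10−(-8)) + (3/2)·(-8−(1/4)) + 12·(1/4−(-10))) = ½·(9/4 − 99/8 + 123) = 903/16, so the ratio is (903/16)/(903/8) = 1/2.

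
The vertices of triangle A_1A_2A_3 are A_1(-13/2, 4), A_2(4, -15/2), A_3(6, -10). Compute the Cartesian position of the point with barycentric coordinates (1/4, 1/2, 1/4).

P = (1/4)·A_1 + (1/2)·A_2 + (1/4)·A_3.
x-coordinate: (1/4)·(-13/2) + (1/2)·4 + (1/4)·6 = 15/8.
y-coordinate: (1/4)·4 + (1/2)·(-15/2) + (1/4)·(-10) = -21/4.

(15/8, -21/4)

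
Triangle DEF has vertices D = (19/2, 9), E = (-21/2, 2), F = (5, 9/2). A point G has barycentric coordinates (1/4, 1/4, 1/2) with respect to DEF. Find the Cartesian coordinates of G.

(9/4, 5)

G = (1/4)·D + (1/4)·E + (1/2)·F.
x-coordinate: (1/4)·(19/2) + (1/4)·(-21/2) + (1/2)·5 = 9/4.
y-coordinate: (1/4)·9 + (1/4)·2 + (1/2)·(9/2) = 5.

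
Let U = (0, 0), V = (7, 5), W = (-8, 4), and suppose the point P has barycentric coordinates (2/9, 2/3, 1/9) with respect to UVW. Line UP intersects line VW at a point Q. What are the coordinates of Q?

(34/7, 34/7)

Line UP meets VW where the U-coordinate vanishes; zeroing P's U-weight and renormalizing leaves V, W-weights 2/3 : 1/9 → (6/7, 1/7).
So Q = (6/7)·V + (1/7)·W = (34/7, 34/7).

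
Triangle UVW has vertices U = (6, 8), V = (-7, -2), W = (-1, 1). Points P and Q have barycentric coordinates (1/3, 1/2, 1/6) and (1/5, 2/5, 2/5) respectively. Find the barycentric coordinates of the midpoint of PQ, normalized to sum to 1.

Since both coordinate triples sum to 1, the midpoint's barycentrics are the componentwise average.
(1/3+1/5)/2 = 4/15; similarly 9/20 and 17/60.

(4/15, 9/20, 17/60)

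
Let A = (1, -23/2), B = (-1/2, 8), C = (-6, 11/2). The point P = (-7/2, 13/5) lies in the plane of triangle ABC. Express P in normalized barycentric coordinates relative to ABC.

(1/5, 1/5, 3/5)

Signed area of the reference triangle: [ABC] = ½·(1·(8−(11/2)) + (-1/2)·(11/2−(-23/2)) + (-6)·(-23/2−8)) = ½·(5/2 − 17/2 + 117) = 111/2.
[PBC] = ½·((-7/2)·(8−(11/2)) + (-1/2)·(11/2−(13/5)) + (-6)·(13/5−8)) = ½·(-35/4 − 29/20 + 162/5) = 111/10, so the A-coordinate is (111/10)/(111/2) = 1/5.
[APC] = ½·(1·(13/5−(11/2)) + (-7/2)·(11/2−(-23/2)) + (-6)·(-23/2−(13/5))) = ½·(-29/10 − 119/2 + 423/5) = 111/10, so the B-coordinate is 1/5.
[ABP] = ½·(1·(8−(13/5)) + (-1/2)·(13/5−(-23/2)) + (-7/2)·(-23/2−8)) = ½·(27/5 − 141/20 + 273/4) = 333/10, so the C-coordinate is 3/5.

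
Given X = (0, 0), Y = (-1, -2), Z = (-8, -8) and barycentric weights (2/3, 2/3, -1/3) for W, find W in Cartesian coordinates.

(2, 4/3)

W = (2/3)·X + (2/3)·Y + (-1/3)·Z.
x-coordinate: (2/3)·0 + (2/3)·(-1) + (-1/3)·(-8) = 2.
y-coordinate: (2/3)·0 + (2/3)·(-2) + (-1/3)·(-8) = 4/3.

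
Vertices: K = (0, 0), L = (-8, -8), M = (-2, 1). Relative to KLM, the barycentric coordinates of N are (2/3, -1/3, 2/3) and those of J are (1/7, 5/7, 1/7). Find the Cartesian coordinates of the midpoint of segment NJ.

(-7/3, -47/42)

Barycentric coordinates of the midpoint are the average: (17/42, 4/21, 17/42).
Converting: (17/42)·K + (4/21)·L + (17/42)·M = (-7/3, -47/42).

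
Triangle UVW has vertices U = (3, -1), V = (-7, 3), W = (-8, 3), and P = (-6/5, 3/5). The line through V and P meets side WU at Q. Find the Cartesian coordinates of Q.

(1/4, 0)

Barycentric coordinates of P with respect to UVW: (3/5, 1/5, 1/5).
On side WU the V-coordinate is zero; dropping P's V-weight 1/5 and renormalizing the remaining 1/5 : 3/5 gives weights 1/4, 3/4 on W, U.
Q = (1/4)·(-8, 3) + (3/4)·(3, -1) = (1/4, 0).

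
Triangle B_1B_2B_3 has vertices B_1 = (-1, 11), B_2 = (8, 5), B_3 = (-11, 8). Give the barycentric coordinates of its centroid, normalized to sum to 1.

The centroid is the average of the vertices, so each weight is 1/3.

(1/3, 1/3, 1/3)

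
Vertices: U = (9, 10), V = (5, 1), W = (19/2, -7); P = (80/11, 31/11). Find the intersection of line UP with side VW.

(44/7, -9/7)

Barycentric coordinates of P with respect to UVW: (4/11, 5/11, 2/11).
On side VW the U-coordinate is zero; dropping P's U-weight 4/11 and renormalizing the remaining 5/11 : 2/11 gives weights 5/7, 2/7 on V, W.
Q = (5/7)·(5, 1) + (2/7)·(19/2, -7) = (44/7, -9/7).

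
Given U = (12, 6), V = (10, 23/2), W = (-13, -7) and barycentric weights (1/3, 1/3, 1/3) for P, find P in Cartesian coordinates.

P = (1/3)·U + (1/3)·V + (1/3)·W.
x-coordinate: (1/3)·12 + (1/3)·10 + (1/3)·(-13) = 3.
y-coordinate: (1/3)·6 + (1/3)·(23/2) + (1/3)·(-7) = 7/2.

(3, 7/2)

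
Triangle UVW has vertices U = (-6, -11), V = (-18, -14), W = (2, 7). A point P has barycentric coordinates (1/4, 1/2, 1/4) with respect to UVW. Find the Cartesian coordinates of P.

P = (1/4)·U + (1/2)·V + (1/4)·W.
x-coordinate: (1/4)·(-6) + (1/2)·(-18) + (1/4)·2 = -10.
y-coordinate: (1/4)·(-11) + (1/2)·(-14) + (1/4)·7 = -8.

(-10, -8)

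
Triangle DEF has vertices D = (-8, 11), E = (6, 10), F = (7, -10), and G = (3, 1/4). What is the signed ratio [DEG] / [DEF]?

1/2

[DEF] = ½·((-8)·(10−(-10)) + 6·(-10−11) + 7·(11−10)) = ½·(-160 − 126 + 7) = -279/2.
[DEG] = ½·((-8)·(10−(1/4)) + 6·(1/4−11) + 3·(11−10)) = ½·(-78 − 129/2 + 3) = -279/4, so the ratio is (-279/4)/(-279/2) = 1/2.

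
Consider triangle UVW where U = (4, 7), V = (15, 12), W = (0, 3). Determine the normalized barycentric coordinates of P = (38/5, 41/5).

(2/5, 2/5, 1/5)

Signed area of the reference triangle: [UVW] = ½·(4·(12−3) + 15·(3−7) + 0·(7−12)) = ½·(36 − 60 + 0) = -12.
[PVW] = ½·((38/5)·(12−3) + 15·(3−(41/5)) + 0·(41/5−12)) = ½·(342/5 − 78 + 0) = -24/5, so the U-coordinate is (-24/5)/(-12) = 2/5.
[UPW] = ½·(4·(41/5−3) + (38/5)·(3−7) + 0·(7−(41/5))) = ½·(104/5 − 152/5 + 0) = -24/5, so the V-coordinate is 2/5.
[UVP] = ½·(4·(12−(41/5)) + 15·(41/5−7) + (38/5)·(7−12)) = ½·(76/5 + 18 − 38) = -12/5, so the W-coordinate is 1/5.
Check: 2/5 + 2/5 + 1/5 = 1.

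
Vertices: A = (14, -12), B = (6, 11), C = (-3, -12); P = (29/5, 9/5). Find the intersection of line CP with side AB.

Barycentric coordinates of P with respect to ABC: (1/5, 3/5, 1/5).
On side AB the C-coordinate is zero; dropping P's C-weight 1/5 and renormalizing the remaining 1/5 : 3/5 gives weights 1/4, 3/4 on A, B.
Q = (1/4)·(14, -12) + (3/4)·(6, 11) = (8, 21/4).

(8, 21/4)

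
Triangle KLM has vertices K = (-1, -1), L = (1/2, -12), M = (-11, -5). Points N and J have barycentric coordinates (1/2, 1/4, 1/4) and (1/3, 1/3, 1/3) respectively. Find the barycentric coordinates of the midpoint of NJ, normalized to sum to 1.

(5/12, 7/24, 7/24)

Since both coordinate triples sum to 1, the midpoint's barycentrics are the componentwise average.
(1/2+1/3)/2 = 5/12; similarly 7/24 and 7/24.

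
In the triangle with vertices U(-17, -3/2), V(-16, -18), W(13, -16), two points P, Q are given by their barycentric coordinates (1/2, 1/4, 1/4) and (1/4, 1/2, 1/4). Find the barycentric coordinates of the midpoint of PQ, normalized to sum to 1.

Since both coordinate triples sum to 1, the midpoint's barycentrics are the componentwise average.
(1/2+1/4)/2 = 3/8; similarly 3/8 and 1/4.

(3/8, 3/8, 1/4)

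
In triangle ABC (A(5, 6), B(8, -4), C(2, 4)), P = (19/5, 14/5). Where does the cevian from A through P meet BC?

(7/2, 2)

Barycentric coordinates of P with respect to ABC: (1/5, 1/5, 3/5).
On side BC the A-coordinate is zero; dropping P's A-weight 1/5 and renormalizing the remaining 1/5 : 3/5 gives weights 1/4, 3/4 on B, C.
Q = (1/4)·(8, -4) + (3/4)·(2, 4) = (7/2, 2).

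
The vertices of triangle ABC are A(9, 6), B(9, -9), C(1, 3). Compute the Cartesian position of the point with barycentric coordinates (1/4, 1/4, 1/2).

(5, 3/4)

P = (1/4)·A + (1/4)·B + (1/2)·C.
x-coordinate: (1/4)·9 + (1/4)·9 + (1/2)·1 = 5.
y-coordinate: (1/4)·6 + (1/4)·(-9) + (1/2)·3 = 3/4.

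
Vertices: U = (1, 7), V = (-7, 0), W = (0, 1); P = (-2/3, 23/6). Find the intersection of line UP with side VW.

Barycentric coordinates of P with respect to UVW: (1/2, 1/6, 1/3).
On side VW the U-coordinate is zero; dropping P's U-weight 1/2 and renormalizing the remaining 1/6 : 1/3 gives weights 1/3, 2/3 on V, W.
Q = (1/3)·(-7, 0) + (2/3)·(0, 1) = (-7/3, 2/3).

(-7/3, 2/3)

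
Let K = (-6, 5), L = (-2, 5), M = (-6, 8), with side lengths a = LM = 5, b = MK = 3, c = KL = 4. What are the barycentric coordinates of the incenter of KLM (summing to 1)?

The incenter has barycentric coordinates proportional to the opposite side lengths: (5 : 3 : 4).
Normalizing by 5+3+4 = 12 gives (5/12, 1/4, 1/3).

(5/12, 1/4, 1/3)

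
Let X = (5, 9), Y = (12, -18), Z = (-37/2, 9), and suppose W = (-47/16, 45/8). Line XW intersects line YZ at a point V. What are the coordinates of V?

(-87/8, 9/4)

Barycentric coordinates of W with respect to XYZ: (1/2, 1/8, 3/8).
On side YZ the X-coordinate is zero; dropping W's X-weight 1/2 and renormalizing the remaining 1/8 : 3/8 gives weights 1/4, 3/4 on Y, Z.
V = (1/4)·(12, -18) + (3/4)·(-37/2, 9) = (-87/8, 9/4).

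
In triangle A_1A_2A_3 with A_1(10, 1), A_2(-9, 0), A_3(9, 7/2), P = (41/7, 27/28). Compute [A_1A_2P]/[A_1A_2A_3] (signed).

[A_1A_2A_3] = ½·(10·(0−(7/2)) + (-9)·(7/2−1) + 9·(1−0)) = ½·(-35 − 45/2 + 9) = -97/4.
[A_1A_2P] = ½·(10·(0−(27/28)) + (-9)·(27/28−1) + (41/7)·(1−0)) = ½·(-135/14 + 9/28 + 41/7) = -97/56, so the ratio is (-97/56)/(-97/4) = 1/14.

1/14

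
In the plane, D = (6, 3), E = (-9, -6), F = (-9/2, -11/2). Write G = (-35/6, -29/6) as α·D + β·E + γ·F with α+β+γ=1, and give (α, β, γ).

Signed area of the reference triangle: [DEF] = ½·(6·(-6−(-11/2)) + (-9)·(-11/2−3) + (-9/2)·(3−(-6))) = ½·(-3 + 153/2 − 81/2) = 33/2.
[GEF] = ½·((-35/6)·(-6−(-11/2)) + (-9)·(-11/2−(-29/6)) + (-9/2)·(-29/6−(-6))) = ½·(35/12 + 6 − 21/4) = 11/6, so the D-coordinate is (11/6)/(33/2) = 1/9.
[DGF] = ½·(6·(-29/6−(-11/2)) + (-35/6)·(-11/2−3) + (-9/2)·(3−(-29/6))) = ½·(4 + 595/12 − 141/4) = 55/6, so the E-coordinate is 5/9.
[DEG] = ½·(6·(-6−(-29/6)) + (-9)·(-29/6−3) + (-35/6)·(3−(-6))) = ½·(-7 + 141/2 − 105/2) = 11/2, so the F-coordinate is 1/3.
Check: 1/9 + 5/9 + 1/3 = 1.

(1/9, 5/9, 1/3)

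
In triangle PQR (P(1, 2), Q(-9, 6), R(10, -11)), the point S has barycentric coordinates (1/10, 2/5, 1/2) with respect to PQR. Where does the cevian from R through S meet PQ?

(-7, 26/5)

Line RS meets PQ where the R-coordinate vanishes; zeroing S's R-weight and renormalizing leaves P, Q-weights 1/10 : 2/5 → (1/5, 4/5).
So T = (1/5)·P + (4/5)·Q = (-7, 26/5).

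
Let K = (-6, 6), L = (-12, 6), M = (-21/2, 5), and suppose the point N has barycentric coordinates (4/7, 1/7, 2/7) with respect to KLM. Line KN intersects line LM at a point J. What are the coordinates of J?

(-11, 16/3)

Line KN meets LM where the K-coordinate vanishes; zeroing N's K-weight and renormalizing leaves L, M-weights 1/7 : 2/7 → (1/3, 2/3).
So J = (1/3)·L + (2/3)·M = (-11, 16/3).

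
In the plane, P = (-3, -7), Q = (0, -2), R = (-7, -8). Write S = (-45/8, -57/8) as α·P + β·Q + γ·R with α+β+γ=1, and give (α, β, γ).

Signed area of the reference triangle: [PQR] = ½·((-3)·(-2−(-8)) + 0·(-8−(-7)) + (-7)·(-7−(-2))) = ½·(-18 + 0 + 35) = 17/2.
[SQR] = ½·((-45/8)·(-2−(-8)) + 0·(-8−(-57/8)) + (-7)·(-57/8−(-2))) = ½·(-135/4 + 0 + 287/8) = 17/16, so the P-coordinate is (17/16)/(17/2) = 1/8.
[PSR] = ½·((-3)·(-57/8−(-8)) + (-45/8)·(-8−(-7)) + (-7)·(-7−(-57/8))) = ½·(-21/8 + 45/8 − 7/8) = 17/16, so the Q-coordinate is 1/8.
[PQS] = ½·((-3)·(-2−(-57/8)) + 0·(-57/8−(-7)) + (-45/8)·(-7−(-2))) = ½·(-123/8 + 0 + 225/8) = 51/8, so the R-coordinate is 3/4.

(1/8, 1/8, 3/4)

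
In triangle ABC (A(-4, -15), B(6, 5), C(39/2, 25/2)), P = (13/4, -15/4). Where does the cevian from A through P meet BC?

(21/2, 15/2)

Barycentric coordinates of P with respect to ABC: (1/2, 1/3, 1/6).
On side BC the A-coordinate is zero; dropping P's A-weight 1/2 and renormalizing the remaining 1/3 : 1/6 gives weights 2/3, 1/3 on B, C.
Q = (2/3)·(6, 5) + (1/3)·(39/2, 25/2) = (21/2, 15/2).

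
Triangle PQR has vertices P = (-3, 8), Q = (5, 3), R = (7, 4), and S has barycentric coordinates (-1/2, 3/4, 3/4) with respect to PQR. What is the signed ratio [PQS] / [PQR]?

3/4

The signed ratio [PQS]/[PQR] equals the barycentric coordinate of S at vertex R, which is 3/4.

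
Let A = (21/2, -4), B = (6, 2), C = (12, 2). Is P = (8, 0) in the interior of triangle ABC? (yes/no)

Barycentric coordinates of P: (1/3, 7/12, 1/12).
The three coordinates are positive, positive, positive; a point is interior exactly when all three are positive.

yes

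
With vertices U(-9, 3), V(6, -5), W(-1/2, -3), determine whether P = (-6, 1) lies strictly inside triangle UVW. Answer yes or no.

yes

Barycentric coordinates of P: (15/22, 1/22, 3/11).
The three coordinates are positive, positive, positive; a point is interior exactly when all three are positive.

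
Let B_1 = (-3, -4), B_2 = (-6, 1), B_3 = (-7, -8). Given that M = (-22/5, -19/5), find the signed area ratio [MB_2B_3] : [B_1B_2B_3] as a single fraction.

3/5

[B_1B_2B_3] = ½·((-3)·(1−(-8)) + (-6)·(-8−(-4)) + (-7)·(-4−1)) = ½·(-27 + 24 + 35) = 16.
[MB_2B_3] = ½·((-22/5)·(1−(-8)) + (-6)·(-8−(-19/5)) + (-7)·(-19/5−1)) = ½·(-198/5 + 126/5 + 168/5) = 48/5, so the ratio is (48/5)/16 = 3/5.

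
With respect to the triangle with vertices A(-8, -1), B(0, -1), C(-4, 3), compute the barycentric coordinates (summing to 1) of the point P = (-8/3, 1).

(1/12, 5/12, 1/2)

Signed area of the reference triangle: [ABC] = ½·((-8)·(-1−3) + 0·(3−(-1)) + (-4)·(-1−(-1))) = ½·(32 + 0 + 0) = 16.
[PBC] = ½·((-8/3)·(-1−3) + 0·(3−1) + (-4)·(1−(-1))) = ½·(32/3 + 0 − 8) = 4/3, so the A-coordinate is (4/3)/16 = 1/12.
[APC] = ½·((-8)·(1−3) + (-8/3)·(3−(-1)) + (-4)·(-1−1)) = ½·(16 − 32/3 + 8) = 20/3, so the B-coordinate is 5/12.
[ABP] = ½·((-8)·(-1−1) + 0·(1−(-1)) + (-8/3)·(-1−(-1))) = ½·(16 + 0 + 0) = 8, so the C-coordinate is 1/2.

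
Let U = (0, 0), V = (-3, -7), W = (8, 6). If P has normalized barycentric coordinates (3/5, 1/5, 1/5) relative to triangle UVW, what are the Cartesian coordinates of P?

P = (3/5)·U + (1/5)·V + (1/5)·W.
x-coordinate: (3/5)·0 + (1/5)·(-3) + (1/5)·8 = 1.
y-coordinate: (3/5)·0 + (1/5)·(-7) + (1/5)·6 = -1/5.

(1, -1/5)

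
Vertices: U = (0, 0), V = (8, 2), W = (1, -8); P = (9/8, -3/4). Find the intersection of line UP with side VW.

Barycentric coordinates of P with respect to UVW: (3/4, 1/8, 1/8).
On side VW the U-coordinate is zero; dropping P's U-weight 3/4 and renormalizing the remaining 1/8 : 1/8 gives weights 1/2, 1/2 on V, W.
Q = (1/2)·(8, 2) + (1/2)·(1, -8) = (9/2, -3).

(9/2, -3)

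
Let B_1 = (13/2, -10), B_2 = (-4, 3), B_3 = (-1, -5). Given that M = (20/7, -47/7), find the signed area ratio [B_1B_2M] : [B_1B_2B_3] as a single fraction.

[B_1B_2B_3] = ½·((13/2)·(3−(-5)) + (-4)·(-5−(-10)) + (-1)·(-10−3)) = ½·(52 − 20 + 13) = 45/2.
[B_1B_2M] = ½·((13/2)·(3−(-47/7)) + (-4)·(-47/7−(-10)) + (20/7)·(-10−3)) = ½·(442/7 − 92/7 − 260/7) = 45/7, so the ratio is (45/7)/(45/2) = 2/7.

2/7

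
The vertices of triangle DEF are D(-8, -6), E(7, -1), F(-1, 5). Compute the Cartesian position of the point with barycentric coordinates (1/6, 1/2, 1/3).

(11/6, 1/6)

G = (1/6)·D + (1/2)·E + (1/3)·F.
x-coordinate: (1/6)·(-8) + (1/2)·7 + (1/3)·(-1) = 11/6.
y-coordinate: (1/6)·(-6) + (1/2)·(-1) + (1/3)·5 = 1/6.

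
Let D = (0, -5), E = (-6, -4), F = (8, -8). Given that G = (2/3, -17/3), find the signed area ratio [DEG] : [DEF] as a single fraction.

[DEF] = ½·(0·(-4−(-8)) + (-6)·(-8−(-5)) + 8·(-5−(-4))) = ½·(0 + 18 − 8) = 5.
[DEG] = ½·(0·(-4−(-17/3)) + (-6)·(-17/3−(-5)) + (2/3)·(-5−(-4))) = ½·(0 + 4 − 2/3) = 5/3, so the ratio is (5/3)/5 = 1/3.

1/3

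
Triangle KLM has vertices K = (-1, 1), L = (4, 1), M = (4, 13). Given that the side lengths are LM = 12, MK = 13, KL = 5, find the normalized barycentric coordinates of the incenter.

(2/5, 13/30, 1/6)

The incenter has barycentric coordinates proportional to the opposite side lengths: (12 : 13 : 5).
Normalizing by 12+13+5 = 30 gives (2/5, 13/30, 1/6).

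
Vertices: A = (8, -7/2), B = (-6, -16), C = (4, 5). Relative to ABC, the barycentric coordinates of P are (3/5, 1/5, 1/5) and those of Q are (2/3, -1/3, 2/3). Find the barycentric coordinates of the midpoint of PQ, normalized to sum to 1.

Since both coordinate triples sum to 1, the midpoint's barycentrics are the componentwise average.
(3/5+2/3)/2 = 19/30; similarly -1/15 and 13/30.

(19/30, -1/15, 13/30)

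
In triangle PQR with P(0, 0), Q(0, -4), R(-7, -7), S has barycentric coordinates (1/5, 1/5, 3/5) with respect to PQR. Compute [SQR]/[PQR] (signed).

The signed ratio [SQR]/[PQR] equals the barycentric coordinate of S at vertex P, which is 1/5.

1/5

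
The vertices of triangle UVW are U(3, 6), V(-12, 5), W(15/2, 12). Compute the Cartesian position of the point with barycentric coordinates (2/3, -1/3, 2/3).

P = (2/3)·U + (-1/3)·V + (2/3)·W.
x-coordinate: (2/3)·3 + (-1/3)·(-12) + (2/3)·(15/2) = 11.
y-coordinate: (2/3)·6 + (-1/3)·5 + (2/3)·12 = 31/3.

(11, 31/3)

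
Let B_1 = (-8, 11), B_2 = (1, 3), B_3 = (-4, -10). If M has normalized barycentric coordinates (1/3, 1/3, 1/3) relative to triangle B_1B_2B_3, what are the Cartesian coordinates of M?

M = (1/3)·B_1 + (1/3)·B_2 + (1/3)·B_3.
x-coordinate: (1/3)·(-8) + (1/3)·1 + (1/3)·(-4) = -11/3.
y-coordinate: (1/3)·11 + (1/3)·3 + (1/3)·(-10) = 4/3.

(-11/3, 4/3)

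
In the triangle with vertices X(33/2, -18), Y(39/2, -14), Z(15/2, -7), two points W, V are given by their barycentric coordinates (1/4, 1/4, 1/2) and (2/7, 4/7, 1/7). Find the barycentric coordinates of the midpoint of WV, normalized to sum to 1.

Since both coordinate triples sum to 1, the midpoint's barycentrics are the componentwise average.
(1/4+2/7)/2 = 15/56; similarly 23/56 and 9/28.

(15/56, 23/56, 9/28)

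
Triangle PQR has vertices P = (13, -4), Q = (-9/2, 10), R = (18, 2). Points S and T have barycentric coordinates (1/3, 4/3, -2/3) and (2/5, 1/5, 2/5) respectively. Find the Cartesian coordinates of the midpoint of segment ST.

Barycentric coordinates of the midpoint are the average: (11/30, 23/30, -2/15).
Converting: (11/30)·P + (23/30)·Q + (-2/15)·R = (-13/12, 89/15).

(-13/12, 89/15)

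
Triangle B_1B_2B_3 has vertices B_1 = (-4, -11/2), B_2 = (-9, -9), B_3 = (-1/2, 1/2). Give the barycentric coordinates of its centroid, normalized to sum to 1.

The centroid is the average of the vertices, so each weight is 1/3.

(1/3, 1/3, 1/3)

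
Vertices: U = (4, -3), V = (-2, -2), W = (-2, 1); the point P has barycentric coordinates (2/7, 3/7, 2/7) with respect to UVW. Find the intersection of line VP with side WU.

Line VP meets WU where the V-coordinate vanishes; zeroing P's V-weight and renormalizing leaves W, U-weights 2/7 : 2/7 → (1/2, 1/2).
So Q = (1/2)·W + (1/2)·U = (1, -1).

(1, -1)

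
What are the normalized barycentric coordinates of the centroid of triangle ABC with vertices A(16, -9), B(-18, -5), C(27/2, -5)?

(1/3, 1/3, 1/3)

The centroid is the average of the vertices, so each weight is 1/3.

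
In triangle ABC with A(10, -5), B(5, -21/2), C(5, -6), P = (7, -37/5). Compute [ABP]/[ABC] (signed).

[ABC] = ½·(10·(-21/2−(-6)) + 5·(-6−(-5)) + 5·(-5−(-21/2))) = ½·(-45 − 5 + 55/2) = -45/4.
[ABP] = ½·(10·(-21/2−(-37/5)) + 5·(-37/5−(-5)) + 7·(-5−(-21/2))) = ½·(-31 − 12 + 77/2) = -9/4, so the ratio is (-9/4)/(-45/4) = 1/5.

1/5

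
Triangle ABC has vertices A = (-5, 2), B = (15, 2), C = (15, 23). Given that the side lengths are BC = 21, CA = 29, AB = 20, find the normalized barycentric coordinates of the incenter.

The incenter has barycentric coordinates proportional to the opposite side lengths: (21 : 29 : 20).
Normalizing by 21+29+20 = 70 gives (3/10, 29/70, 2/7).

(3/10, 29/70, 2/7)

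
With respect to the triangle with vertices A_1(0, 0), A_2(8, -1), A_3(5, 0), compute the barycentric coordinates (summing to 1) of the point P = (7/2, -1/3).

(1/2, 1/3, 1/6)

Signed area of the reference triangle: [A_1A_2A_3] = ½·(0·(-1−0) + 8·(0−0) + 5·(0−(-1))) = ½·(0 + 0 + 5) = 5/2.
[PA_2A_3] = ½·((7/2)·(-1−0) + 8·(0−(-1/3)) + 5·(-1/3−(-1))) = ½·(-7/2 + 8/3 + 10/3) = 5/4, so the A_1-coordinate is (5/4)/(5/2) = 1/2.
[A_1PA_3] = ½·(0·(-1/3−0) + (7/2)·(0−0) + 5·(0−(-1/3))) = ½·(0 + 0 + 5/3) = 5/6, so the A_2-coordinate is 1/3.
[A_1A_2P] = ½·(0·(-1−(-1/3)) + 8·(-1/3−0) + (7/2)·(0−(-1))) = ½·(0 − 8/3 + 7/2) = 5/12, so the A_3-coordinate is 1/6.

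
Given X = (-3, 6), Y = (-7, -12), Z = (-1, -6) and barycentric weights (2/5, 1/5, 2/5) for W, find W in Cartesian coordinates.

(-3, -12/5)

W = (2/5)·X + (1/5)·Y + (2/5)·Z.
x-coordinate: (2/5)·(-3) + (1/5)·(-7) + (2/5)·(-1) = -3.
y-coordinate: (2/5)·6 + (1/5)·(-12) + (2/5)·(-6) = -12/5.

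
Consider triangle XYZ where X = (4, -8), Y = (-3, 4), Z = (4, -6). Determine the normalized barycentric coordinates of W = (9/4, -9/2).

(1/2, 1/4, 1/4)

Signed area of the reference triangle: [XYZ] = ½·(4·(4−(-6)) + (-3)·(-6−(-8)) + 4·(-8−4)) = ½·(40 − 6 − 48) = -7.
[WYZ] = ½·((9/4)·(4−(-6)) + (-3)·(-6−(-9/2)) + 4·(-9/2−4)) = ½·(45/2 + 9/2 − 34) = -7/2, so the X-coordinate is (-7/2)/(-7) = 1/2.
[XWZ] = ½·(4·(-9/2−(-6)) + (9/4)·(-6−(-8)) + 4·(-8−(-9/2))) = ½·(6 + 9/2 − 14) = -7/4, so the Y-coordinate is 1/4.
[XYW] = ½·(4·(4−(-9/2)) + (-3)·(-9/2−(-8)) + (9/4)·(-8−4)) = ½·(34 − 21/2 − 27) = -7/4, so the Z-coordinate is 1/4.
Check: 1/2 + 1/4 + 1/4 = 1.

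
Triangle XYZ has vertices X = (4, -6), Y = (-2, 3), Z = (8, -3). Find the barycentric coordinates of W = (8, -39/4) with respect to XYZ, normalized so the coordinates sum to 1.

Signed area of the reference triangle: [XYZ] = ½·(4·(3−(-3)) + (-2)·(-3−(-6)) + 8·(-6−3)) = ½·(24 − 6 − 72) = -27.
[WYZ] = ½·(8·(3−(-3)) + (-2)·(-3−(-39/4)) + 8·(-39/4−3)) = ½·(48 − 27/2 − 102) = -135/4, so the X-coordinate is (-135/4)/(-27) = 5/4.
[XWZ] = ½·(4·(-39/4−(-3)) + 8·(-3−(-6)) + 8·(-6−(-39/4))) = ½·(-27 + 24 + 30) = 27/2, so the Y-coordinate is -1/2.
[XYW] = ½·(4·(3−(-39/4)) + (-2)·(-39/4−(-6)) + 8·(-6−3)) = ½·(51 + 15/2 − 72) = -27/4, so the Z-coordinate is 1/4.

(5/4, -1/2, 1/4)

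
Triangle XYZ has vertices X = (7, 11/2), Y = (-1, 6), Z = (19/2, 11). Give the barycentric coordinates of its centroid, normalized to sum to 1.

(1/3, 1/3, 1/3)

The centroid is the average of the vertices, so each weight is 1/3.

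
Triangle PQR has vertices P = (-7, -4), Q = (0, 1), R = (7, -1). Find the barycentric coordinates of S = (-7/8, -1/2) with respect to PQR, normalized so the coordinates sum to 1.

(1/4, 5/8, 1/8)

Signed area of the reference triangle: [PQR] = ½·((-7)·(1−(-1)) + 0·(-1−(-4)) + 7·(-4−1)) = ½·(-14 + 0 − 35) = -49/2.
[SQR] = ½·((-7/8)·(1−(-1)) + 0·(-1−(-1/2)) + 7·(-1/2−1)) = ½·(-7/4 + 0 − 21/2) = -49/8, so the P-coordinate is (-49/8)/(-49/2) = 1/4.
[PSR] = ½·((-7)·(-1/2−(-1)) + (-7/8)·(-1−(-4)) + 7·(-4−(-1/2))) = ½·(-7/2 − 21/8 − 49/2) = -245/16, so the Q-coordinate is 5/8.
[PQS] = ½·((-7)·(1−(-1/2)) + 0·(-1/2−(-4)) + (-7/8)·(-4−1)) = ½·(-21/2 + 0 + 35/8) = -49/16, so the R-coordinate is 1/8.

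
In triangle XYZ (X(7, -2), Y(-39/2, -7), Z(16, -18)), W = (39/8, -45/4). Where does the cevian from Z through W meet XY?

(-25/4, -9/2)

Barycentric coordinates of W with respect to XYZ: (1/4, 1/4, 1/2).
On side XY the Z-coordinate is zero; dropping W's Z-weight 1/2 and renormalizing the remaining 1/4 : 1/4 gives weights 1/2, 1/2 on X, Y.
V = (1/2)·(7, -2) + (1/2)·(-39/2, -7) = (-25/4, -9/2).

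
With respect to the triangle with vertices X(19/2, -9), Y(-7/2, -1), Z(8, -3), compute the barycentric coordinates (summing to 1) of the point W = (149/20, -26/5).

Signed area of the reference triangle: [XYZ] = ½·((19/2)·(-1−(-3)) + (-7/2)·(-3−(-9)) + 8·(-9−(-1))) = ½·(19 − 21 − 64) = -33.
[WYZ] = ½·((149/20)·(-1−(-3)) + (-7/2)·(-3−(-26/5)) + 8·(-26/5−(-1))) = ½·(149/10 − 77/10 − 168/5) = -66/5, so the X-coordinate is (-66/5)/(-33) = 2/5.
[XWZ] = ½·((19/2)·(-26/5−(-3)) + (149/20)·(-3−(-9)) + 8·(-9−(-26/5))) = ½·(-209/10 + 447/10 − 152/5) = -33/10, so the Y-coordinate is 1/10.
[XYW] = ½·((19/2)·(-1−(-26/5)) + (-7/2)·(-26/5−(-9)) + (149/20)·(-9−(-1))) = ½·(399/10 − 133/10 − 298/5) = -33/2, so the Z-coordinate is 1/2.

(2/5, 1/10, 1/2)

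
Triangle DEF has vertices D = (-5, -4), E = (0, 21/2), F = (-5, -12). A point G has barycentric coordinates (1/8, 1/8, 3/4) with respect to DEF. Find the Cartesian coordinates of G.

G = (1/8)·D + (1/8)·E + (3/4)·F.
x-coordinate: (1/8)·(-5) + (1/8)·0 + (3/4)·(-5) = -35/8.
y-coordinate: (1/8)·(-4) + (1/8)·(21/2) + (3/4)·(-12) = -131/16.

(-35/8, -131/16)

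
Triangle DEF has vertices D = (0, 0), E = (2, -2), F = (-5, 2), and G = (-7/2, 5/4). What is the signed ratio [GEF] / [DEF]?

1/8

[DEF] = ½·(0·(-2−2) + 2·(2−0) + (-5)·(0−(-2))) = ½·(0 + 4 − 10) = -3.
[GEF] = ½·((-7/2)·(-2−2) + 2·(2−(5/4)) + (-5)·(5/4−(-2))) = ½·(14 + 3/2 − 65/4) = -3/8, so the ratio is (-3/8)/(-3) = 1/8.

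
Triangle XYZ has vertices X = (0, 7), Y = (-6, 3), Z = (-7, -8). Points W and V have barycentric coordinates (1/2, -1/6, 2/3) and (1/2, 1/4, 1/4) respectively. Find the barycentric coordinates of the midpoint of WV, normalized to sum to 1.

Since both coordinate triples sum to 1, the midpoint's barycentrics are the componentwise average.
(1/2+1/2)/2 = 1/2; similarly 1/24 and 11/24.

(1/2, 1/24, 11/24)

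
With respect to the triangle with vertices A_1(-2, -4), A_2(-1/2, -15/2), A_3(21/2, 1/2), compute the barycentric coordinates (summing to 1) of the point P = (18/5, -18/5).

(1/5, 2/5, 2/5)

Signed area of the reference triangle: [A_1A_2A_3] = ½·((-2)·(-15/2−(1/2)) + (-1/2)·(1/2−(-4)) + (21/2)·(-4−(-15/2))) = ½·(16 − 9/4 + 147/4) = 101/4.
[PA_2A_3] = ½·((18/5)·(-15/2−(1/2)) + (-1/2)·(1/2−(-18/5)) + (21/2)·(-18/5−(-15/2))) = ½·(-144/5 − 41/20 + 819/20) = 101/20, so the A_1-coordinate is (101/20)/(101/4) = 1/5.
[A_1PA_3] = ½·((-2)·(-18/5−(1/2)) + (18/5)·(1/2−(-4)) + (21/2)·(-4−(-18/5))) = ½·(41/5 + 81/5 − 21/5) = 101/10, so the A_2-coordinate is 2/5.
[A_1A_2P] = ½·((-2)·(-15/2−(-18/5)) + (-1/2)·(-18/5−(-4)) + (18/5)·(-4−(-15/2))) = ½·(39/5 − 1/5 + 63/5) = 101/10, so the A_3-coordinate is 2/5.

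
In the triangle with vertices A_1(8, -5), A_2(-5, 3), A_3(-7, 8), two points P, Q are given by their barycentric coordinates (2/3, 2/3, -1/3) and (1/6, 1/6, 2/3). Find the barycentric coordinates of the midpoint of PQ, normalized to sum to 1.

Since both coordinate triples sum to 1, the midpoint's barycentrics are the componentwise average.
(2/3+1/6)/2 = 5/12; similarly 5/12 and 1/6.

(5/12, 5/12, 1/6)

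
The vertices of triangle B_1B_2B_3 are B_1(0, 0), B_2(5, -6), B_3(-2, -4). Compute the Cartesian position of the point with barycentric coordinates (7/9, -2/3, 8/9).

(-46/9, 4/9)

M = (7/9)·B_1 + (-2/3)·B_2 + (8/9)·B_3.
x-coordinate: (7/9)·0 + (-2/3)·5 + (8/9)·(-2) = -46/9.
y-coordinate: (7/9)·0 + (-2/3)·(-6) + (8/9)·(-4) = 4/9.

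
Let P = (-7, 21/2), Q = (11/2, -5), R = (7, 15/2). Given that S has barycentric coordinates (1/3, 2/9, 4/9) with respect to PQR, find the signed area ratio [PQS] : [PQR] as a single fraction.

4/9

The signed ratio [PQS]/[PQR] equals the barycentric coordinate of S at vertex R, which is 4/9.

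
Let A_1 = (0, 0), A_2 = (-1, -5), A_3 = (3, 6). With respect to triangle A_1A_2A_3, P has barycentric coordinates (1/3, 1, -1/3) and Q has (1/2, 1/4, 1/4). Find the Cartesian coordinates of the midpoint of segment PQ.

(-3/4, -27/8)

Barycentric coordinates of the midpoint are the average: (5/12, 5/8, -1/24).
Converting: (5/12)·A_1 + (5/8)·A_2 + (-1/24)·A_3 = (-3/4, -27/8).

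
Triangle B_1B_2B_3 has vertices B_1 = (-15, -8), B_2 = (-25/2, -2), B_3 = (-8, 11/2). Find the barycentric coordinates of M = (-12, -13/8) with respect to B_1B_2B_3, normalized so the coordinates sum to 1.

Signed area of the reference triangle: [B_1B_2B_3] = ½·((-15)·(-2−(11/2)) + (-25/2)·(11/2−(-8)) + (-8)·(-8−(-2))) = ½·(225/2 − 675/4 + 48) = -33/8.
[MB_2B_3] = ½·((-12)·(-2−(11/2)) + (-25/2)·(11/2−(-13/8)) + (-8)·(-13/8−(-2))) = ½·(90 − 1425/16 − 3) = -33/32, so the B_1-coordinate is (-33/32)/(-33/8) = 1/4.
[B_1MB_3] = ½·((-15)·(-13/8−(11/2)) + (-12)·(11/2−(-8)) + (-8)·(-8−(-13/8))) = ½·(855/8 − 162 + 51) = -33/16, so the B_2-coordinate is 1/2.
[B_1B_2M] = ½·((-15)·(-2−(-13/8)) + (-25/2)·(-13/8−(-8)) + (-12)·(-8−(-2))) = ½·(45/8 − 1275/16 + 72) = -33/32, so the B_3-coordinate is 1/4.
Check: 1/4 + 1/2 + 1/4 = 1.

(1/4, 1/2, 1/4)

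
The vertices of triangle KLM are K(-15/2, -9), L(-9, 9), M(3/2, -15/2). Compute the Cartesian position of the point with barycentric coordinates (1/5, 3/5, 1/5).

N = (1/5)·K + (3/5)·L + (1/5)·M.
x-coordinate: (1/5)·(-15/2) + (3/5)·(-9) + (1/5)·(3/2) = -33/5.
y-coordinate: (1/5)·(-9) + (3/5)·9 + (1/5)·(-15/2) = 21/10.

(-33/5, 21/10)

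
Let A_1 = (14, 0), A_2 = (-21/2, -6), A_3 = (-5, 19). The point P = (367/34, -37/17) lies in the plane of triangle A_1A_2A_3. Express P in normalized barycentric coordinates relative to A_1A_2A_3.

Signed area of the reference triangle: [A_1A_2A_3] = ½·(14·(-6−19) + (-21/2)·(19−0) + (-5)·(0−(-6))) = ½·(-350 − 399/2 − 30) = -1159/4.
[PA_2A_3] = ½·((367/34)·(-6−19) + (-21/2)·(19−(-37/17)) + (-5)·(-37/17−(-6))) = ½·(-9175/34 − 3780/17 − 325/17) = -17385/68, so the A_1-coordinate is (-17385/68)/(-1159/4) = 15/17.
[A_1PA_3] = ½·(14·(-37/17−19) + (367/34)·(19−0) + (-5)·(0−(-37/17))) = ½·(-5040/17 + 6973/34 − 185/17) = -3477/68, so the A_2-coordinate is 3/17.
[A_1A_2P] = ½·(14·(-6−(-37/17)) + (-21/2)·(-37/17−0) + (367/34)·(0−(-6))) = ½·(-910/17 + 777/34 + 1101/17) = 1159/68, so the A_3-coordinate is -1/17.
Check: 15/17 + 3/17 − 1/17 = 1.

(15/17, 3/17, -1/17)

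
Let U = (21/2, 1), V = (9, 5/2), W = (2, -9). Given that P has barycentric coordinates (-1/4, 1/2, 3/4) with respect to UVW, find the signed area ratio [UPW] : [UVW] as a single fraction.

1/2

The signed ratio [UPW]/[UVW] equals the barycentric coordinate of P at vertex V, which is 1/2.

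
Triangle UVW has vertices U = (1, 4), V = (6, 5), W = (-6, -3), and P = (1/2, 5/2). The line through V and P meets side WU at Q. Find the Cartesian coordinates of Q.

Barycentric coordinates of P with respect to UVW: (1/2, 1/4, 1/4).
On side WU the V-coordinate is zero; dropping P's V-weight 1/4 and renormalizing the remaining 1/4 : 1/2 gives weights 1/3, 2/3 on W, U.
Q = (1/3)·(-6, -3) + (2/3)·(1, 4) = (-4/3, 5/3).

(-4/3, 5/3)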